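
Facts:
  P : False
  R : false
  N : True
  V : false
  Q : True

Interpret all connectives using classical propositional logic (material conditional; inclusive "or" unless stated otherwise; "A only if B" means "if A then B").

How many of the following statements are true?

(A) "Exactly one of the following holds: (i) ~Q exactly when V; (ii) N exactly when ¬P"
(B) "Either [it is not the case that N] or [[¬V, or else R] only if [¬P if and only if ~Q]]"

0

(A): Parsed as (¬Q ↔ V) ⊕ (N ↔ ¬P)

¬Q = ¬T = F
¬Q ↔ V = F ↔ F = T
¬P = ¬F = T
N ↔ ¬P = T ↔ T = T
(¬Q ↔ V) ⊕ (N ↔ ¬P) = T ⊕ T = F
So (A) is false.

(B): Formalization: ¬N ∨ ((¬V ∨ R) → (¬P ↔ ¬Q))

¬N = ¬T = F
¬V = ¬F = T
¬V ∨ R = T ∨ F = T
¬P = ¬F = T
¬Q = ¬T = F
¬P ↔ ¬Q = T ↔ F = F
(¬V ∨ R) → (¬P ↔ ¬Q) = T → F = F
¬N ∨ ((¬V ∨ R) → (¬P ↔ ¬Q)) = F ∨ F = F
Hence (B) is false.

True statements: 0 (none).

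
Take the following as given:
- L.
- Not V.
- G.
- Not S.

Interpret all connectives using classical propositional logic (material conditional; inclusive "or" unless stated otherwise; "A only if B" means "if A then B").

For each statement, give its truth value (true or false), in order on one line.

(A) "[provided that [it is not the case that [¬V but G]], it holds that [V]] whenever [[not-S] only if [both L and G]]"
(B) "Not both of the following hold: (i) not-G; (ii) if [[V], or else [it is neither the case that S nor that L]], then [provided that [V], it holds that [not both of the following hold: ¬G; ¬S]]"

(A): In symbols: (not S -> (L and G)) -> (not (not V and G) -> V)

not S = not False = True
L and G = True and True = True
not S -> (L and G) = True -> True = True
not V = not False = True
not V and G = True and True = True
not (not V and G) = not True = False
not (not V and G) -> V = False -> False = True
(not S -> (L and G)) -> (not (not V and G) -> V) = True -> True = True
Thus (A) is true.

(B): In symbols: not G nand ((V or (S nor L)) -> (V -> (not G nand not S)))

not G = not True = False
S nor L = False nor True = False
V or (S nor L) = False or False = False
not G = not True = False
not S = not False = True
not G nand not S = False nand True = True
V -> (not G nand not S) = False -> True = True
(V or (S nor L)) -> (V -> (not G nand not S)) = False -> True = True
not G nand ((V or (S nor L)) -> (V -> (not G nand not S))) = False nand True = True
Hence (B) is true.

(A) true, (B) true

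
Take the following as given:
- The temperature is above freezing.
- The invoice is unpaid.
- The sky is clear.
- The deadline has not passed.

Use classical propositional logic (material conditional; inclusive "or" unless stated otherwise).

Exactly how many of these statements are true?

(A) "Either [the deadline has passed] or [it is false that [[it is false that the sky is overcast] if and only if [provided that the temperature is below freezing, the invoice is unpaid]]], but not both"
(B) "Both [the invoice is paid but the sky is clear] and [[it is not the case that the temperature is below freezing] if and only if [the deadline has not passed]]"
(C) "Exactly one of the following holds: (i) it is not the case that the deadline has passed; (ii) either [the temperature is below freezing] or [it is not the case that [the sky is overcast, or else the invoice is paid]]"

Let U = "the deadline has passed" (F), Q = "the sky is overcast" (F), S = "the temperature is below freezing" (F), L = "the invoice is paid" (F).

(A): This is U ⊕ ¬(¬Q ↔ (S → ¬L)).

¬Q = ¬F = T
¬L = ¬F = T
S → ¬L = F → T = T
¬Q ↔ (S → ¬L) = T ↔ T = T
¬(¬Q ↔ (S → ¬L)) = ¬T = F
U ⊕ ¬(¬Q ↔ (S → ¬L)) = F ⊕ F = F
Thus (A) is false.

(B): This is (L ∧ ¬Q) ∧ (¬S ↔ ¬U).

¬Q = ¬F = T
L ∧ ¬Q = F ∧ T = F
¬S = ¬F = T
¬U = ¬F = T
¬S ↔ ¬U = T ↔ T = T
(L ∧ ¬Q) ∧ (¬S ↔ ¬U) = F ∧ T = F
Hence (B) is false.

(C): This is ¬U ⊕ (S ∨ ¬(Q ∨ L)).

¬U = ¬F = T
Q ∨ L = F ∨ F = F
¬(Q ∨ L) = ¬F = T
S ∨ ¬(Q ∨ L) = F ∨ T = T
¬U ⊕ (S ∨ ¬(Q ∨ L)) = T ⊕ T = F
Thus (C) is false.

Count: 0.

0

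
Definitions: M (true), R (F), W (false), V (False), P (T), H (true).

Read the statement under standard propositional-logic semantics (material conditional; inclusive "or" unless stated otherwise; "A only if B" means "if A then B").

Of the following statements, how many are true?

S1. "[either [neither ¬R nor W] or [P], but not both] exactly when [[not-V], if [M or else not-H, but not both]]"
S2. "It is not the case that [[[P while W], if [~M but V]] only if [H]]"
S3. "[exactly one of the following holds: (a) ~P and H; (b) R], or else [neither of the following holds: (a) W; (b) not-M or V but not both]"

S1: This is ((~R nor W) xor P) <-> ((M xor ~H) -> ~V).

~R = ~F = T
~R nor W = T nor F = F
(~R nor W) xor P = F xor T = T
~H = ~T = F
M xor ~H = T xor F = T
~V = ~F = T
(M xor ~H) -> ~V = T -> T = T
((~R nor W) xor P) <-> ((M xor ~H) -> ~V) = T <-> T = T
Thus S1 is true.

S2: Formalization: ~(((~M & V) -> (P & W)) -> H)

~M = ~T = F
~M & V = F & F = F
P & W = T & F = F
(~M & V) -> (P & W) = F -> F = T
((~M & V) -> (P & W)) -> H = T -> T = T
~(((~M & V) -> (P & W)) -> H) = ~T = F
Hence S2 is false.

S3: In symbols: ((~P & H) xor R) | (W nor (~M xor V))

~P = ~T = F
~P & H = F & T = F
(~P & H) xor R = F xor F = F
~M = ~T = F
~M xor V = F xor F = F
W nor (~M xor V) = F nor F = T
((~P & H) xor R) | (W nor (~M xor V)) = F | T = T
Hence S3 is true.

2 of the 3 statements are true (S1, S3).

2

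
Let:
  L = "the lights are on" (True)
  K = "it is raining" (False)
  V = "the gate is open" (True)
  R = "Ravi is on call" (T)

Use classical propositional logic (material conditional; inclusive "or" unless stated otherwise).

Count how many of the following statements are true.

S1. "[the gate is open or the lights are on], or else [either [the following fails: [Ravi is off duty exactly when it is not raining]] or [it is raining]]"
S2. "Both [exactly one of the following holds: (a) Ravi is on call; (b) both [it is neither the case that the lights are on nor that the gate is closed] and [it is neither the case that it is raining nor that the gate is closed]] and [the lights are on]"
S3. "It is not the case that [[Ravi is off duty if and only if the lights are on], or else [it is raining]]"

3

S1: This is (V ∨ L) ∨ (¬(¬R ↔ ¬K) ∨ K).

V ∨ L = T ∨ T = T
¬R = ¬T = F
¬K = ¬F = T
¬R ↔ ¬K = F ↔ T = F
¬(¬R ↔ ¬K) = ¬F = T
¬(¬R ↔ ¬K) ∨ K = T ∨ F = T
(V ∨ L) ∨ (¬(¬R ↔ ¬K) ∨ K) = T ∨ T = T
So S1 is true.

S2: In symbols: (R ⊕ ((L ↓ ¬V) ∧ (K ↓ ¬V))) ∧ L

¬V = ¬T = F
L ↓ ¬V = T ↓ F = F
¬V = ¬T = F
K ↓ ¬V = F ↓ F = T
(L ↓ ¬V) ∧ (K ↓ ¬V) = F ∧ T = F
R ⊕ ((L ↓ ¬V) ∧ (K ↓ ¬V)) = T ⊕ F = T
(R ⊕ ((L ↓ ¬V) ∧ (K ↓ ¬V))) ∧ L = T ∧ T = T
Thus S2 is true.

S3: Formalization: ¬((¬R ↔ L) ∨ K)

¬R = ¬T = F
¬R ↔ L = F ↔ T = F
(¬R ↔ L) ∨ K = F ∨ F = F
¬((¬R ↔ L) ∨ K) = ¬F = T
So S3 is true.

Count: 3.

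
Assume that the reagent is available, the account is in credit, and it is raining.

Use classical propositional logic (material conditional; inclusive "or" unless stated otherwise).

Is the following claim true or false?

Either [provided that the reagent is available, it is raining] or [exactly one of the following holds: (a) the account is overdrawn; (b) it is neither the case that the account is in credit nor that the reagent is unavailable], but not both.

The statement is true.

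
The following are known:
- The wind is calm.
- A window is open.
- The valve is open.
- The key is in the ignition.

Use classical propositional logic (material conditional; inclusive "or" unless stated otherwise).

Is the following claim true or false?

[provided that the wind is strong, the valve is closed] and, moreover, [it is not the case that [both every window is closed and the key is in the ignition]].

The statement is true.

Let K = "the wind is strong" (F), Q = "the valve is open" (T), N = "a window is open" (T), M = "the key is in the ignition" (T).
Parsed as (K → ¬Q) ∧ ¬(¬N ∧ M)

¬Q = ¬T = F
K → ¬Q = F → F = T
¬N = ¬T = F
¬N ∧ M = F ∧ T = F
¬(¬N ∧ M) = ¬F = T
(K → ¬Q) ∧ ¬(¬N ∧ M) = T ∧ T = T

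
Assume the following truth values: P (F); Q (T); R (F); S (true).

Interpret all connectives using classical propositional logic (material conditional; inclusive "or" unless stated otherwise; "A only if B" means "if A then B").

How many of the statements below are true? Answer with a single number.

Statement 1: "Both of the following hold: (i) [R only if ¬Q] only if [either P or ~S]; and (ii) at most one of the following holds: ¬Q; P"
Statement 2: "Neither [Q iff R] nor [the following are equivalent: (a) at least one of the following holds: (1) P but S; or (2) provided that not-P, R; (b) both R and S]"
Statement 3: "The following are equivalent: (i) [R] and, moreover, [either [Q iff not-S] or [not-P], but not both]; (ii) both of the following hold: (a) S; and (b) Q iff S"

Statement 1: This is ((R -> ~Q) -> (P | ~S)) & (~Q nand P).

~Q = ~T = F
R -> ~Q = F -> F = T
~S = ~T = F
P | ~S = F | F = F
(R -> ~Q) -> (P | ~S) = T -> F = F
~Q = ~T = F
~Q nand P = F nand F = T
((R -> ~Q) -> (P | ~S)) & (~Q nand P) = F & T = F
Thus Statement 1 is false.

Statement 2: This is (Q <-> R) nor (((P & S) | (~P -> R)) <-> (R & S)).

Q <-> R = T <-> F = F
P & S = F & T = F
~P = ~F = T
~P -> R = T -> F = F
(P & S) | (~P -> R) = F | F = F
R & S = F & T = F
((P & S) | (~P -> R)) <-> (R & S) = F <-> F = T
(Q <-> R) nor (((P & S) | (~P -> R)) <-> (R & S)) = F nor T = F
Hence Statement 2 is false.

Statement 3: This is (R & ((Q <-> ~S) xor ~P)) <-> (S & (Q <-> S)).

~S = ~T = F
Q <-> ~S = T <-> F = F
~P = ~F = T
(Q <-> ~S) xor ~P = F xor T = T
R & ((Q <-> ~S) xor ~P) = F & T = F
Q <-> S = T <-> T = T
S & (Q <-> S) = T & T = T
(R & ((Q <-> ~S) xor ~P)) <-> (S & (Q <-> S)) = F <-> T = F
Thus Statement 3 is false.

0 of the 3 statements are true (none).

0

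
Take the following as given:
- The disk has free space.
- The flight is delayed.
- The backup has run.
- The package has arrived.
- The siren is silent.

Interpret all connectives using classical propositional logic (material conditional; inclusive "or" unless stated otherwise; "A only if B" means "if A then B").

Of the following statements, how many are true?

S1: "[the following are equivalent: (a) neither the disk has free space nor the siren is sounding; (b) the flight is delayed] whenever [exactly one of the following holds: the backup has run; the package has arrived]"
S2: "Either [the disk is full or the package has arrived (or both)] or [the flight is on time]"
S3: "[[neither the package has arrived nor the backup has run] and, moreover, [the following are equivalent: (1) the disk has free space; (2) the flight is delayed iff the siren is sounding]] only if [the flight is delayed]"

Let W = "the backup has run" (T), H = "the package has arrived" (T), D = "the disk is full" (F), R = "the siren is sounding" (F), U = "the flight is delayed" (T).

S1: Formalization: (W xor H) -> ((~D nor R) <-> U)

W xor H = T xor T = F
~D = ~F = T
~D nor R = T nor F = F
(~D nor R) <-> U = F <-> T = F
(W xor H) -> ((~D nor R) <-> U) = F -> F = T
Hence S1 is true.

S2: This is (D | H) | ~U.

D | H = F | T = T
~U = ~T = F
(D | H) | ~U = T | F = T
So S2 is true.

S3: Formalization: ((H nor W) & (~D <-> (U <-> R))) -> U

H nor W = T nor T = F
~D = ~F = T
U <-> R = T <-> F = F
~D <-> (U <-> R) = T <-> F = F
(H nor W) & (~D <-> (U <-> R)) = F & F = F
((H nor W) & (~D <-> (U <-> R))) -> U = F -> T = T
Thus S3 is true.

Count: 3.

3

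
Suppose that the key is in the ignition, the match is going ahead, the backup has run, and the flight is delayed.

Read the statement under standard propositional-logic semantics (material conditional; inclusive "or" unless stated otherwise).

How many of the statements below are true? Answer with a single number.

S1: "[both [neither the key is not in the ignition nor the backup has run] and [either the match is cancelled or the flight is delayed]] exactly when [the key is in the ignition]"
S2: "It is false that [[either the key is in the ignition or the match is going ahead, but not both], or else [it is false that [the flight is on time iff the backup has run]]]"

0

Let P = "the key is in the ignition" (True), G = "the backup has run" (True), N = "the match is cancelled" (False), V = "the flight is delayed" (True).

S1: Parsed as ((not P nor G) and (N or V)) iff P

not P = not True = False
not P nor G = False nor True = False
N or V = False or True = True
(not P nor G) and (N or V) = False and True = False
((not P nor G) and (N or V)) iff P = False iff True = False
Hence S1 is false.

S2: In symbols: not ((P xor not N) or not (not V iff G))

not N = not False = True
P xor not N = True xor True = False
not V = not True = False
not V iff G = False iff True = False
not (not V iff G) = not False = True
(P xor not N) or not (not V iff G) = False or True = True
not ((P xor not N) or not (not V iff G)) = not True = False
So S2 is false.

Count: 0.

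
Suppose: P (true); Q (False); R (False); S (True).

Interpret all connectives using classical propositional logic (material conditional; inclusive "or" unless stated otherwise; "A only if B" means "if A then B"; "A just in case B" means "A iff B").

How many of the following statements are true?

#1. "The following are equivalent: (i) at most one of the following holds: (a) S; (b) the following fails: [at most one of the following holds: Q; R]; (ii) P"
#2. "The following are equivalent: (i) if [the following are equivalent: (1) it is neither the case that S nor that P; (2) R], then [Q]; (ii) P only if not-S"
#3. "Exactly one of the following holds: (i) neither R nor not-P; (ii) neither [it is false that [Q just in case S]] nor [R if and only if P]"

3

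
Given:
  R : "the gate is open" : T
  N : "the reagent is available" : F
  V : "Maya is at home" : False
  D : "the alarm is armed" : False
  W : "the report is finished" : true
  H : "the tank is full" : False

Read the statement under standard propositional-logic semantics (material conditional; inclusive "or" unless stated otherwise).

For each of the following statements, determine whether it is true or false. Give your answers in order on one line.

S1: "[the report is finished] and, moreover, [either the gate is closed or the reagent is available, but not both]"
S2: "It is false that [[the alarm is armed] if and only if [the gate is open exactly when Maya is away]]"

S1 False / S2 True

S1: Parsed as W ∧ (¬R ⊕ N)

¬R = ¬T = F
¬R ⊕ N = F ⊕ F = F
W ∧ (¬R ⊕ N) = T ∧ F = F
Hence S1 is false.

S2: Formalization: ¬(D ↔ (R ↔ ¬V))

¬V = ¬F = T
R ↔ ¬V = T ↔ T = T
D ↔ (R ↔ ¬V) = F ↔ T = F
¬(D ↔ (R ↔ ¬V)) = ¬F = T
So S2 is true.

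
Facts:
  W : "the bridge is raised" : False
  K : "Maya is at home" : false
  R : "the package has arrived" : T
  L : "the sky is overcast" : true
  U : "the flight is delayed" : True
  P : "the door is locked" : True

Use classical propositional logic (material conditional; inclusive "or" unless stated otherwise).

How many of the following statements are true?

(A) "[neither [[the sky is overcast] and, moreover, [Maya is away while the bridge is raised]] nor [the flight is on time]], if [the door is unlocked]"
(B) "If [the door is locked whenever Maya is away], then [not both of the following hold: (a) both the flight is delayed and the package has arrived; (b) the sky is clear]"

(A): Parsed as ~P -> ((L & (~K & W)) nor ~U)

~P = ~T = F
~K = ~F = T
~K & W = T & F = F
L & (~K & W) = T & F = F
~U = ~T = F
(L & (~K & W)) nor ~U = F nor F = T
~P -> ((L & (~K & W)) nor ~U) = F -> T = T
So (A) is true.

(B): This is (~K -> P) -> ((U & R) nand ~L).

~K = ~F = T
~K -> P = T -> T = T
U & R = T & T = T
~L = ~T = F
(U & R) nand ~L = T nand F = T
(~K -> P) -> ((U & R) nand ~L) = T -> T = T
Thus (B) is true.

2 of the 2 statements are true.

2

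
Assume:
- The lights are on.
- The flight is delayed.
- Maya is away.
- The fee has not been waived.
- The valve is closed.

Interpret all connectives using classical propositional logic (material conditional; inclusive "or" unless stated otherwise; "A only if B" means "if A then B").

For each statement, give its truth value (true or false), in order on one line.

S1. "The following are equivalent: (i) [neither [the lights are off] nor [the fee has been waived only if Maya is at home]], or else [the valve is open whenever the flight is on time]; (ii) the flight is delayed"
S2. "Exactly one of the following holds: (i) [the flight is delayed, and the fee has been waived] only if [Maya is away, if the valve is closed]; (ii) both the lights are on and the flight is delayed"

S1 T / S2 F

Let P = "the lights are on" (T), S = "the fee has been waived" (F), R = "Maya is at home" (F), Q = "the flight is delayed" (T), U = "the valve is open" (F).

S1: This is ((~P nor (S -> R)) | (~Q -> U)) <-> Q.

~P = ~T = F
S -> R = F -> F = T
~P nor (S -> R) = F nor T = F
~Q = ~T = F
~Q -> U = F -> F = T
(~P nor (S -> R)) | (~Q -> U) = F | T = T
((~P nor (S -> R)) | (~Q -> U)) <-> Q = T <-> T = T
So S1 is true.

S2: Parsed as ((Q & S) -> (~U -> ~R)) xor (P & Q)

Q & S = T & F = F
~U = ~F = T
~R = ~F = T
~U -> ~R = T -> T = T
(Q & S) -> (~U -> ~R) = F -> T = T
P & Q = T & T = T
((Q & S) -> (~U -> ~R)) xor (P & Q) = T xor T = F
Thus S2 is false.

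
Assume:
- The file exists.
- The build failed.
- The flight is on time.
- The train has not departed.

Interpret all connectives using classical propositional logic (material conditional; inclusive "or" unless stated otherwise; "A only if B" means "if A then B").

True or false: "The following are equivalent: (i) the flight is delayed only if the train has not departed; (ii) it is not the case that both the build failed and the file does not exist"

Let R = "the flight is delayed" (False), S = "the train has departed" (False), Q = "the build passed" (False), P = "the file exists" (True).
This is (R -> not S) iff (not Q nand not P).

not S = not False = True
R -> not S = False -> True = True
not Q = not False = True
not P = not True = False
not Q nand not P = True nand False = True
(R -> not S) iff (not Q nand not P) = True iff True = True

true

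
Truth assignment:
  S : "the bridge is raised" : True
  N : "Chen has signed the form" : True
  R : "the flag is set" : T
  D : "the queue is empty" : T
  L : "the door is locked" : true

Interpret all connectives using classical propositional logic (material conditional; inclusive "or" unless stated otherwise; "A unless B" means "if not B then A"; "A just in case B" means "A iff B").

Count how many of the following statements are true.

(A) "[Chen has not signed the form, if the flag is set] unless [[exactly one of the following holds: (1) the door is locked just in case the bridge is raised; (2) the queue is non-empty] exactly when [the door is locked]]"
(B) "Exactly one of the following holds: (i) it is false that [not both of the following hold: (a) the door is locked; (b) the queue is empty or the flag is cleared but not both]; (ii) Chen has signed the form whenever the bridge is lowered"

(A): Formalization: (R → ¬N) ∨ (((L ↔ S) ⊕ ¬D) ↔ L)

¬N = ¬T = F
R → ¬N = T → F = F
L ↔ S = T ↔ T = T
¬D = ¬T = F
(L ↔ S) ⊕ ¬D = T ⊕ F = T
((L ↔ S) ⊕ ¬D) ↔ L = T ↔ T = T
(R → ¬N) ∨ (((L ↔ S) ⊕ ¬D) ↔ L) = F ∨ T = T
Hence (A) is true.

(B): In symbols: ¬(L ↑ (D ⊕ ¬R)) ⊕ (¬S → N)

¬R = ¬T = F
D ⊕ ¬R = T ⊕ F = T
L ↑ (D ⊕ ¬R) = T ↑ T = F
¬(L ↑ (D ⊕ ¬R)) = ¬F = T
¬S = ¬T = F
¬S → N = F → T = T
¬(L ↑ (D ⊕ ¬R)) ⊕ (¬S → N) = T ⊕ T = F
Hence (B) is false.

1 of the 2 statements is true ((A)).

1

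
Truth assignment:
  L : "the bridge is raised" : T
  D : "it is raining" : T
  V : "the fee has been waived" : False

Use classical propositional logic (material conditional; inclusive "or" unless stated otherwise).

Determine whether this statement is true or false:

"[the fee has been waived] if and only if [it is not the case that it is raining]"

In symbols: V ↔ ¬D

¬D = ¬T = F
V ↔ ¬D = F ↔ F = T

The statement is true.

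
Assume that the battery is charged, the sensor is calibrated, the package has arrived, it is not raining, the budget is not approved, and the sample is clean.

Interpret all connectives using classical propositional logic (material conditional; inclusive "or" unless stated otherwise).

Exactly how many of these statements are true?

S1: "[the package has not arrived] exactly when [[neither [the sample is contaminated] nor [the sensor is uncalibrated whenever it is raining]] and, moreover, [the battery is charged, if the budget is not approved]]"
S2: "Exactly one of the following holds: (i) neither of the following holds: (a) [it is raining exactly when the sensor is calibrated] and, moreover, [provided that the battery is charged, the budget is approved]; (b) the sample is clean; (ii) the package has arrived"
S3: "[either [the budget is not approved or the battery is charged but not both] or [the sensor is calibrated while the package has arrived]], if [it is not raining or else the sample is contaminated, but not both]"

3

Let R = "the package has arrived" (T), V = "the sample is contaminated" (F), S = "it is raining" (F), Q = "the sensor is calibrated" (T), U = "the budget is approved" (F), P = "the battery is charged" (T).

S1: Formalization: ¬R ↔ ((V ↓ (S → ¬Q)) ∧ (¬U → P))

¬R = ¬T = F
¬Q = ¬T = F
S → ¬Q = F → F = T
V ↓ (S → ¬Q) = F ↓ T = F
¬U = ¬F = T
¬U → P = T → T = T
(V ↓ (S → ¬Q)) ∧ (¬U → P) = F ∧ T = F
¬R ↔ ((V ↓ (S → ¬Q)) ∧ (¬U → P)) = F ↔ F = T
So S1 is true.

S2: Formalization: (((S ↔ Q) ∧ (P → U)) ↓ ¬V) ⊕ R

S ↔ Q = F ↔ T = F
P → U = T → F = F
(S ↔ Q) ∧ (P → U) = F ∧ F = F
¬V = ¬F = T
((S ↔ Q) ∧ (P → U)) ↓ ¬V = F ↓ T = F
(((S ↔ Q) ∧ (P → U)) ↓ ¬V) ⊕ R = F ⊕ T = T
So S2 is true.

S3: Parsed as (¬S ⊕ V) → ((¬U ⊕ P) ∨ (Q ∧ R))

¬S = ¬F = T
¬S ⊕ V = T ⊕ F = T
¬U = ¬F = T
¬U ⊕ P = T ⊕ T = F
Q ∧ R = T ∧ T = T
(¬U ⊕ P) ∨ (Q ∧ R) = F ∨ T = T
(¬S ⊕ V) → ((¬U ⊕ P) ∨ (Q ∧ R)) = T → T = T
So S3 is true.

3 of the 3 statements are true.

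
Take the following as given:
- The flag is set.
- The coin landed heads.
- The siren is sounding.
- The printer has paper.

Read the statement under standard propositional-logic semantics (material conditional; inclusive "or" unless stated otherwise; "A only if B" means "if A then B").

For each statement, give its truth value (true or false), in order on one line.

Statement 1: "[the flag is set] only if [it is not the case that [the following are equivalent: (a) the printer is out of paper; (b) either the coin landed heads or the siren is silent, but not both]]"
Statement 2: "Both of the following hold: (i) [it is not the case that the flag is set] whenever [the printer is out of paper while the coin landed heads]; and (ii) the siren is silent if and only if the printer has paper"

Let P = "the flag is set" (T), S = "the printer has paper" (T), Q = "the coin landed heads" (T), R = "the siren is sounding" (T).

Statement 1: This is P -> ~(~S <-> (Q xor ~R)).

~S = ~T = F
~R = ~T = F
Q xor ~R = T xor F = T
~S <-> (Q xor ~R) = F <-> T = F
~(~S <-> (Q xor ~R)) = ~F = T
P -> ~(~S <-> (Q xor ~R)) = T -> T = T
So Statement 1 is true.

Statement 2: In symbols: ((~S & Q) -> ~P) & (~R <-> S)

~S = ~T = F
~S & Q = F & T = F
~P = ~T = F
(~S & Q) -> ~P = F -> F = T
~R = ~T = F
~R <-> S = F <-> T = F
((~S & Q) -> ~P) & (~R <-> S) = T & F = F
So Statement 2 is false.

Statement 1 true, Statement 2 false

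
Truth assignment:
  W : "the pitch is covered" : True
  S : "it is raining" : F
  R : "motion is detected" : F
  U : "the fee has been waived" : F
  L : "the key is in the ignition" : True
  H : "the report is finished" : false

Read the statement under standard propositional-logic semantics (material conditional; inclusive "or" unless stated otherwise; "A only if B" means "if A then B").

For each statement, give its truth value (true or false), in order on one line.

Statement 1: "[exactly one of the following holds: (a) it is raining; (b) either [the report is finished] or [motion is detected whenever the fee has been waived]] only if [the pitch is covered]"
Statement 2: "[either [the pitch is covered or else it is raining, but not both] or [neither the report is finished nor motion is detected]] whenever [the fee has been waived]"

Statement 1: Parsed as (S xor (H | (U -> R))) -> W

U -> R = F -> F = T
H | (U -> R) = F | T = T
S xor (H | (U -> R)) = F xor T = T
(S xor (H | (U -> R))) -> W = T -> T = T
Thus Statement 1 is true.

Statement 2: Parsed as U -> ((W xor S) | (H nor R))

W xor S = T xor F = T
H nor R = F nor F = T
(W xor S) | (H nor R) = T | T = T
U -> ((W xor S) | (H nor R)) = F -> T = T
So Statement 2 is true.

Statement 1 T; Statement 2 T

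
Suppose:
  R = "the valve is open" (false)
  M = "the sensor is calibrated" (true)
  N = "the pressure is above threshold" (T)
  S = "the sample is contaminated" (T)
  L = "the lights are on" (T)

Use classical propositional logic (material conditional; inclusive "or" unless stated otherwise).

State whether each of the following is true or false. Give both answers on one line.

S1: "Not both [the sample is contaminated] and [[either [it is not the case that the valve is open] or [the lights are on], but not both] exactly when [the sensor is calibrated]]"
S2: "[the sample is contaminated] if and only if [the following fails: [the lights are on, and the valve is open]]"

S1 true / S2 true

S1: This is S nand ((~R xor L) <-> M).

~R = ~F = T
~R xor L = T xor T = F
(~R xor L) <-> M = F <-> T = F
S nand ((~R xor L) <-> M) = T nand F = T
Thus S1 is true.

S2: Parsed as S <-> ~(L & R)

L & R = T & F = F
~(L & R) = ~F = T
S <-> ~(L & R) = T <-> T = T
Hence S2 is true.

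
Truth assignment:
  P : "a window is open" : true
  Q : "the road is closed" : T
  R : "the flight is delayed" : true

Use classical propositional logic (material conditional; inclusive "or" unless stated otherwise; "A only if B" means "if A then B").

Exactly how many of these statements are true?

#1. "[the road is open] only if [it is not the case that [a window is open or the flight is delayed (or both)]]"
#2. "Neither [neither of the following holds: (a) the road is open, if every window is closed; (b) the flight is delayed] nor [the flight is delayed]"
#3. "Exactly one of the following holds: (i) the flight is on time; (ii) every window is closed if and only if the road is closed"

1

#1: This is ~Q -> ~(P | R).

~Q = ~T = F
P | R = T | T = T
~(P | R) = ~T = F
~Q -> ~(P | R) = F -> F = T
Thus #1 is true.

#2: This is ((~P -> ~Q) nor R) nor R.

~P = ~T = F
~Q = ~T = F
~P -> ~Q = F -> F = T
(~P -> ~Q) nor R = T nor T = F
((~P -> ~Q) nor R) nor R = F nor T = F
So #2 is false.

#3: Formalization: ~R xor (~P <-> Q)

~R = ~T = F
~P = ~T = F
~P <-> Q = F <-> T = F
~R xor (~P <-> Q) = F xor F = F
So #3 is false.

Count: 1.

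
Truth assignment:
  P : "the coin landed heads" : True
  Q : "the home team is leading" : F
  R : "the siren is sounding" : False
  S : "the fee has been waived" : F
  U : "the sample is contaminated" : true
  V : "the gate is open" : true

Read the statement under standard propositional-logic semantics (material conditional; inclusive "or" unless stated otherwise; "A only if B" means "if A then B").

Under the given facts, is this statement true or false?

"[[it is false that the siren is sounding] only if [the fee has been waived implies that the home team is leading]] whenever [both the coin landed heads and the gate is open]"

The statement is true.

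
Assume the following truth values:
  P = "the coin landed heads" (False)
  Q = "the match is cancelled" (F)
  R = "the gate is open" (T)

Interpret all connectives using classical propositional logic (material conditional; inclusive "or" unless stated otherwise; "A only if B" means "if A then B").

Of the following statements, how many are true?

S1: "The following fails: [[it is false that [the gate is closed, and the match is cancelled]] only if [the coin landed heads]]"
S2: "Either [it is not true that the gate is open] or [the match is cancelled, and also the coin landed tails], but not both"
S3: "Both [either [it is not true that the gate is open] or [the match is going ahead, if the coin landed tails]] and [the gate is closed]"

1

S1: In symbols: not (not (not R and Q) -> P)

not R = not True = False
not R and Q = False and False = False
not (not R and Q) = not False = True
not (not R and Q) -> P = True -> False = False
not (not (not R and Q) -> P) = not False = True
So S1 is true.

S2: Formalization: not R xor (Q and not P)

not R = not True = False
not P = not False = True
Q and not P = False and True = False
not R xor (Q and not P) = False xor False = False
So S2 is false.

S3: Formalization: (not R or (not P -> not Q)) and not R

not R = not True = False
not P = not False = True
not Q = not False = True
not P -> not Q = True -> True = True
not R or (not P -> not Q) = False or True = True
not R = not True = False
(not R or (not P -> not Q)) and not R = True and False = False
Hence S3 is false.

True statements: 1.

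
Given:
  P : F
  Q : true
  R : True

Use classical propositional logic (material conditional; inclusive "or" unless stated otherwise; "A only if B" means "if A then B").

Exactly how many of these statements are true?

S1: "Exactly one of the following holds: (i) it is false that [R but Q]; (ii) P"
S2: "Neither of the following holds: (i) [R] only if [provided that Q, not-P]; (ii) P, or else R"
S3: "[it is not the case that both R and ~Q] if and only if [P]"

0

S1: This is ¬(R ∧ Q) ⊕ P.

R ∧ Q = T ∧ T = T
¬(R ∧ Q) = ¬T = F
¬(R ∧ Q) ⊕ P = F ⊕ F = F
Hence S1 is false.

S2: Formalization: (R → (Q → ¬P)) ↓ (P ∨ R)

¬P = ¬F = T
Q → ¬P = T → T = T
R → (Q → ¬P) = T → T = T
P ∨ R = F ∨ T = T
(R → (Q → ¬P)) ↓ (P ∨ R) = T ↓ T = F
So S2 is false.

S3: Formalization: (R ↑ ¬Q) ↔ P

¬Q = ¬T = F
R ↑ ¬Q = T ↑ F = T
(R ↑ ¬Q) ↔ P = T ↔ F = F
Thus S3 is false.

True statements: 0 (none).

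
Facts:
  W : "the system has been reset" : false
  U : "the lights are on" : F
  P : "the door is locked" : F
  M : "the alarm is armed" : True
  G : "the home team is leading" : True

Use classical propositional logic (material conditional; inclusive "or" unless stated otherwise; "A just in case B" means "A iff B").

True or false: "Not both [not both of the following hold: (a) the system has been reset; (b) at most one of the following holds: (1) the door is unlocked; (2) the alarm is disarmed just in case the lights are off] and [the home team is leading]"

The statement is false.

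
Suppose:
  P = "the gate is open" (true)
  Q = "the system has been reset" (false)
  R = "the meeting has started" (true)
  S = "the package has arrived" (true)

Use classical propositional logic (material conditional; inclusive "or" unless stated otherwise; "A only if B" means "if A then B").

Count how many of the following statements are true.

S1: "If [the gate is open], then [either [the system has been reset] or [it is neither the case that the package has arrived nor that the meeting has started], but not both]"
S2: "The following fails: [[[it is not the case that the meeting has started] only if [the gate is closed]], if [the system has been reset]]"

0

S1: Formalization: P -> (Q xor (S nor R))

S nor R = True nor True = False
Q xor (S nor R) = False xor False = False
P -> (Q xor (S nor R)) = True -> False = False
Hence S1 is false.

S2: Formalization: not (Q -> (not R -> not P))

not R = not True = False
not P = not True = False
not R -> not P = False -> False = True
Q -> (not R -> not P) = False -> True = True
not (Q -> (not R -> not P)) = not True = False
Thus S2 is false.

0 of the 2 statements are true (none).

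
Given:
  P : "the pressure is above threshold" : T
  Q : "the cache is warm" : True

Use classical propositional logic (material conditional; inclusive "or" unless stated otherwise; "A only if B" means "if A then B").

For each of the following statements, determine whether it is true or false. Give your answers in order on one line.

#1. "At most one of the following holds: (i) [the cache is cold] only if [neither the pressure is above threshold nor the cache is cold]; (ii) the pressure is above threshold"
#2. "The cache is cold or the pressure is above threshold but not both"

#1 F; #2 T

#1: Parsed as (not Q -> (P nor not Q)) nand P

not Q = not True = False
not Q = not True = False
P nor not Q = True nor False = False
not Q -> (P nor not Q) = False -> False = True
(not Q -> (P nor not Q)) nand P = True nand True = False
So #1 is false.

#2: Parsed as not Q xor P

not Q = not True = False
not Q xor P = False xor True = True
So #2 is true.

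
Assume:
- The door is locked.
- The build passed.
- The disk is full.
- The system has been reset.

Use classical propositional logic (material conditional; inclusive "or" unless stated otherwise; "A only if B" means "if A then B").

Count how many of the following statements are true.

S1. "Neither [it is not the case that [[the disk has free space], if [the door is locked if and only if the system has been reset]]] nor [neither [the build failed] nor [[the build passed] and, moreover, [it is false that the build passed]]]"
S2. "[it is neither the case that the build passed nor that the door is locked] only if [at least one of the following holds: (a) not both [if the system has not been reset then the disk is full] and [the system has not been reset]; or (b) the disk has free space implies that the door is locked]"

1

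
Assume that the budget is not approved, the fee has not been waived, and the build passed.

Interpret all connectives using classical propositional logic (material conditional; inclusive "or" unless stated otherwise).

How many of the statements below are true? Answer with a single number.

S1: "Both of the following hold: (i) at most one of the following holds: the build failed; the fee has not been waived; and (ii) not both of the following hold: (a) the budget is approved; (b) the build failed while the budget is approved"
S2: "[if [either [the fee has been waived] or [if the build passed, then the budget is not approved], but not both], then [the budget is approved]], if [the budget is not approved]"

1

Let R = "the build passed" (True), Q = "the fee has been waived" (False), P = "the budget is approved" (False).

S1: Formalization: (not R nand not Q) and (P nand (not R and P))

not R = not True = False
not Q = not False = True
not R nand not Q = False nand True = True
not R = not True = False
not R and P = False and False = False
P nand (not R and P) = False nand False = True
(not R nand not Q) and (P nand (not R and P)) = True and True = True
So S1 is true.

S2: Formalization: not P -> ((Q xor (R -> not P)) -> P)

not P = not False = True
not P = not False = True
R -> not P = True -> True = True
Q xor (R -> not P) = False xor True = True
(Q xor (R -> not P)) -> P = True -> False = False
not P -> ((Q xor (R -> not P)) -> P) = True -> False = False
So S2 is false.

True statements: 1.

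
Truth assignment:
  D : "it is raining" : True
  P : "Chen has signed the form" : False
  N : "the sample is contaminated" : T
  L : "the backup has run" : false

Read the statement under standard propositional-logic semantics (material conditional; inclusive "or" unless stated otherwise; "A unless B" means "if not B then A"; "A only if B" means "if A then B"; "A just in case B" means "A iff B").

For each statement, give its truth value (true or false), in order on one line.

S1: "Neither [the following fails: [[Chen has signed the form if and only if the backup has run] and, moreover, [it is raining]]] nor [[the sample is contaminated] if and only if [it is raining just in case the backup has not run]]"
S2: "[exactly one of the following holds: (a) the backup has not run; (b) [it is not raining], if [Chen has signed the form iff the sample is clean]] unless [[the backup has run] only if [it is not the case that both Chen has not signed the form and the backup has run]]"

S1 F, S2 T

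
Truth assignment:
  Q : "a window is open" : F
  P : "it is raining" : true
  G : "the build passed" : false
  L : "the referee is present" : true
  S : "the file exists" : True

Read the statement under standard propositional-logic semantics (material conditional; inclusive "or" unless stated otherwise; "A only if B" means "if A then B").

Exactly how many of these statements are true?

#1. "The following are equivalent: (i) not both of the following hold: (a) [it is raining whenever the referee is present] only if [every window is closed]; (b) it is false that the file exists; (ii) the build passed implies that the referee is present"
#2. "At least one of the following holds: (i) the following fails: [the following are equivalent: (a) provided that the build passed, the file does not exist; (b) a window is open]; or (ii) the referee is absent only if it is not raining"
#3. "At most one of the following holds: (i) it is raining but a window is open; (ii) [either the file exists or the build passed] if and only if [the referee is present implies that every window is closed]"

3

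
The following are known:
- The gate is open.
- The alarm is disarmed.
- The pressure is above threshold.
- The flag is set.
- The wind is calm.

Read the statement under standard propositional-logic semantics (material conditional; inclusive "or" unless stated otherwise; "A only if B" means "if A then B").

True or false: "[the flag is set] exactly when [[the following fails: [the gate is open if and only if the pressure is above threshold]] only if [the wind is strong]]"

Let H = "the flag is set" (T), G = "the gate is open" (T), W = "the pressure is above threshold" (T), U = "the wind is strong" (F).
In symbols: H <-> (~(G <-> W) -> U)

G <-> W = T <-> T = T
~(G <-> W) = ~T = F
~(G <-> W) -> U = F -> F = T
H <-> (~(G <-> W) -> U) = T <-> T = T

True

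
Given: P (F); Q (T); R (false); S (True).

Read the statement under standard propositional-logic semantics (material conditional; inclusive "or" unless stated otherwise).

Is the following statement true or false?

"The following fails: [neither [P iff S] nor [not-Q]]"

Values: P=False, S=True, Q=True.
This is not ((P iff S) nor not Q).

P iff S = False iff True = False
not Q = not True = False
(P iff S) nor not Q = False nor False = True
not ((P iff S) nor not Q) = not True = False

False.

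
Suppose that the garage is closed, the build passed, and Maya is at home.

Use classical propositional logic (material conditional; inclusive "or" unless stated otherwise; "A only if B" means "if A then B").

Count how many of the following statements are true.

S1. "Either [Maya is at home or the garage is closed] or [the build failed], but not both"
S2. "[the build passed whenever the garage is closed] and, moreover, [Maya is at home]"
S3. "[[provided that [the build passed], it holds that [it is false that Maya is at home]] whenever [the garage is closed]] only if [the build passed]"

3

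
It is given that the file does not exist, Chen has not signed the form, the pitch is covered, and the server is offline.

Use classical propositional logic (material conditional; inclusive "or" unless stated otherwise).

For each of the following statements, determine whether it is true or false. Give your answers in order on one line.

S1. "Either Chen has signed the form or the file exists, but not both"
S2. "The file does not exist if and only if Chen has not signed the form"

S1 false / S2 true

Let M = "Chen has signed the form" (False), D = "the file exists" (False).

S1: Formalization: M xor D

M xor D = False xor False = False
Thus S1 is false.

S2: This is not D iff not M.

not D = not False = True
not M = not False = True
not D iff not M = True iff True = True
Hence S2 is true.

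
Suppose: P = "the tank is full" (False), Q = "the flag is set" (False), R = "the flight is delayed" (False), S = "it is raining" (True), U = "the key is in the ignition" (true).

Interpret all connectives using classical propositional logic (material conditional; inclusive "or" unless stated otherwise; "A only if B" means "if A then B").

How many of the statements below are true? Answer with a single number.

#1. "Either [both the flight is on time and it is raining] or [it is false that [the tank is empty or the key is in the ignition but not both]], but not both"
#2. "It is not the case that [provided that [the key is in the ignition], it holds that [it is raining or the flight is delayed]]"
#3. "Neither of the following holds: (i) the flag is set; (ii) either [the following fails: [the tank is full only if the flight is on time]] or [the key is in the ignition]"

#1: Parsed as (¬R ∧ S) ⊕ ¬(¬P ⊕ U)

¬R = ¬F = T
¬R ∧ S = T ∧ T = T
¬P = ¬F = T
¬P ⊕ U = T ⊕ T = F
¬(¬P ⊕ U) = ¬F = T
(¬R ∧ S) ⊕ ¬(¬P ⊕ U) = T ⊕ T = F
Thus #1 is false.

#2: This is ¬(U → (S ∨ R)).

S ∨ R = T ∨ F = T
U → (S ∨ R) = T → T = T
¬(U → (S ∨ R)) = ¬T = F
So #2 is false.

#3: Parsed as Q ↓ (¬(P → ¬R) ∨ U)

¬R = ¬F = T
P → ¬R = F → T = T
¬(P → ¬R) = ¬T = F
¬(P → ¬R) ∨ U = F ∨ T = T
Q ↓ (¬(P → ¬R) ∨ U) = F ↓ T = F
Hence #3 is false.

Count: 0.

0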